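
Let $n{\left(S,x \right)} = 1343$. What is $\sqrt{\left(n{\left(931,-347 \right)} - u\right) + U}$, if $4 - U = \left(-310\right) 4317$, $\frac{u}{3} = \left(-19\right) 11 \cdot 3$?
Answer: $\sqrt{1341498} \approx 1158.2$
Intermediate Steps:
$u = -1881$ ($u = 3 \left(-19\right) 11 \cdot 3 = 3 \left(\left(-209\right) 3\right) = 3 \left(-627\right) = -1881$)
$U = 1338274$ ($U = 4 - \left(-310\right) 4317 = 4 - -1338270 = 4 + 1338270 = 1338274$)
$\sqrt{\left(n{\left(931,-347 \right)} - u\right) + U} = \sqrt{\left(1343 - -1881\right) + 1338274} = \sqrt{\left(1343 + 1881\right) + 1338274} = \sqrt{3224 + 1338274} = \sqrt{1341498}$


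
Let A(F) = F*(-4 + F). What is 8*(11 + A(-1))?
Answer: 128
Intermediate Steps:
8*(11 + A(-1)) = 8*(11 - (-4 - 1)) = 8*(11 - 1*(-5)) = 8*(11 + 5) = 8*16 = 128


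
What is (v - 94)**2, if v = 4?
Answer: 8100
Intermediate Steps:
(v - 94)**2 = (4 - 94)**2 = (-90)**2 = 8100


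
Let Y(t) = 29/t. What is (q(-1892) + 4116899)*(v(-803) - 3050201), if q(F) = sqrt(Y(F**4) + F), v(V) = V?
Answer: -12560675316596 - 69341*I*sqrt(24244077315679203)/81356 ≈ -1.2561e+13 - 1.3271e+8*I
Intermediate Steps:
q(F) = sqrt(F + 29/F**4) (q(F) = sqrt(29/(F**4) + F) = sqrt(29/F**4 + F) = sqrt(F + 29/F**4))
(q(-1892) + 4116899)*(v(-803) - 3050201) = (sqrt(-1892 + 29/(-1892)**4) + 4116899)*(-803 - 3050201) = (sqrt(-1892 + 29*(1/12813994352896)) + 4116899)*(-3051004) = (sqrt(-1892 + 29/12813994352896) + 4116899)*(-3051004) = (sqrt(-24244077315679203/12813994352896) + 4116899)*(-3051004) = (I*sqrt(24244077315679203)/3579664 + 4116899)*(-3051004) = (4116899 + I*sqrt(24244077315679203)/3579664)*(-3051004) = -12560675316596 - 69341*I*sqrt(24244077315679203)/81356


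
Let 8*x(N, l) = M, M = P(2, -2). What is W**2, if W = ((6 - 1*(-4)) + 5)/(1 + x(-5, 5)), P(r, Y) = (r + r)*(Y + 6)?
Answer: 25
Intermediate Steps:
P(r, Y) = 2*r*(6 + Y) (P(r, Y) = (2*r)*(6 + Y) = 2*r*(6 + Y))
M = 16 (M = 2*2*(6 - 2) = 2*2*4 = 16)
x(N, l) = 2 (x(N, l) = (1/8)*16 = 2)
W = 5 (W = ((6 - 1*(-4)) + 5)/(1 + 2) = ((6 + 4) + 5)/3 = (10 + 5)*(1/3) = 15*(1/3) = 5)
W**2 = 5**2 = 25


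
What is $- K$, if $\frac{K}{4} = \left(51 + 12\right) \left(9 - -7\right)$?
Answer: $-4032$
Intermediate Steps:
$K = 4032$ ($K = 4 \left(51 + 12\right) \left(9 - -7\right) = 4 \cdot 63 \left(9 + 7\right) = 4 \cdot 63 \cdot 16 = 4 \cdot 1008 = 4032$)
$- K = \left(-1\right) 4032 = -4032$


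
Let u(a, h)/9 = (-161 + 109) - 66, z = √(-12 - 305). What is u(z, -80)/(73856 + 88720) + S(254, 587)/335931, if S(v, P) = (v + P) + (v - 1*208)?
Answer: -11808545/3034128792 ≈ -0.0038919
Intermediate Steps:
S(v, P) = -208 + P + 2*v (S(v, P) = (P + v) + (v - 208) = (P + v) + (-208 + v) = -208 + P + 2*v)
z = I*√317 (z = √(-317) = I*√317 ≈ 17.805*I)
u(a, h) = -1062 (u(a, h) = 9*((-161 + 109) - 66) = 9*(-52 - 66) = 9*(-118) = -1062)
u(z, -80)/(73856 + 88720) + S(254, 587)/335931 = -1062/(73856 + 88720) + (-208 + 587 + 2*254)/335931 = -1062/162576 + (-208 + 587 + 508)*(1/335931) = -1062*1/162576 + 887*(1/335931) = -59/9032 + 887/335931 = -11808545/3034128792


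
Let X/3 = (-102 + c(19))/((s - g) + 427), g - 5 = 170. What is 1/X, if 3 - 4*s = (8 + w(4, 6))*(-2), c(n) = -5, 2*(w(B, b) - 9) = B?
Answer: -1049/1284 ≈ -0.81698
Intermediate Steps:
g = 175 (g = 5 + 170 = 175)
w(B, b) = 9 + B/2
s = 41/4 (s = ¾ - (8 + (9 + (½)*4))*(-2)/4 = ¾ - (8 + (9 + 2))*(-2)/4 = ¾ - (8 + 11)*(-2)/4 = ¾ - 19*(-2)/4 = ¾ - ¼*(-38) = ¾ + 19/2 = 41/4 ≈ 10.250)
X = -1284/1049 (X = 3*((-102 - 5)/((41/4 - 1*175) + 427)) = 3*(-107/((41/4 - 175) + 427)) = 3*(-107/(-659/4 + 427)) = 3*(-107/1049/4) = 3*(-107*4/1049) = 3*(-428/1049) = -1284/1049 ≈ -1.2240)
1/X = 1/(-1284/1049) = -1049/1284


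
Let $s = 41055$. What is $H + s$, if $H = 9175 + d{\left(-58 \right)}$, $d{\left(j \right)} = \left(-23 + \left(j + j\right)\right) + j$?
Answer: $50033$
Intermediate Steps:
$d{\left(j \right)} = -23 + 3 j$ ($d{\left(j \right)} = \left(-23 + 2 j\right) + j = -23 + 3 j$)
$H = 8978$ ($H = 9175 + \left(-23 + 3 \left(-58\right)\right) = 9175 - 197 = 8978$)
$H + s = 8978 + 41055 = 50033$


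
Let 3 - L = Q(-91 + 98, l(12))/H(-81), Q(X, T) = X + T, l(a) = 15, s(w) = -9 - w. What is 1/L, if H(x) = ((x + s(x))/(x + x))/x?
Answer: 1/32079 ≈ 3.1173e-5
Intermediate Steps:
Q(X, T) = T + X
H(x) = -9/(2*x²) (H(x) = ((x + (-9 - x))/(x + x))/x = (-9*1/(2*x))/x = (-9/(2*x))/x = -9/(2*x²))
L = 32079 (L = 3 - (15 + (-91 + 98))/((-9/2/(-81)²)) = 3 - (15 + 7)/((-9/2*1/6561)) = 3 - 22/(-1/1458) = 3 - 22*(-1458) = 3 - 1*(-32076) = 3 + 32076 = 32079)
1/L = 1/32079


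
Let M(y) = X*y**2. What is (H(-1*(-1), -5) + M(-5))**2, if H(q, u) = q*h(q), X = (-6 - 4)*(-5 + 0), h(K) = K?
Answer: 1565001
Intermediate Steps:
X = 50 (X = -10*(-5) = 50)
H(q, u) = q**2 (H(q, u) = q*q = q**2)
M(y) = 50*y**2
(H(-1*(-1), -5) + M(-5))**2 = ((-1*(-1))**2 + 50*(-5)**2)**2 = (1**2 + 50*25)**2 = (1 + 1250)**2 = 1251**2 = 1565001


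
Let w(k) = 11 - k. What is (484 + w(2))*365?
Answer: 179945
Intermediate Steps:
(484 + w(2))*365 = (484 + (11 - 1*2))*365 = (484 + (11 - 2))*365 = (484 + 9)*365 = 493*365 = 179945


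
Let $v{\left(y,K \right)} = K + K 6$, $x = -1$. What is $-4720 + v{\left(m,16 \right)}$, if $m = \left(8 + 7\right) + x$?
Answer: $-4608$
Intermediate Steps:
$m = 14$ ($m = \left(8 + 7\right) - 1 = 15 - 1 = 14$)
$v{\left(y,K \right)} = 7 K$ ($v{\left(y,K \right)} = K + 6 K = 7 K$)
$-4720 + v{\left(m,16 \right)} = -4720 + 7 \cdot 16 = -4720 + 112 = -4608$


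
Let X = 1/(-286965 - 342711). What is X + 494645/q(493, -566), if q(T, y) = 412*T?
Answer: 19466617619/7993579401 ≈ 2.4353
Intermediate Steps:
X = -1/629676 (X = 1/(-629676) = -1/629676 ≈ -1.5881e-6)
X + 494645/q(493, -566) = -1/629676 + 494645/((412*493)) = -1/629676 + 494645/203116 = 19466617619/7993579401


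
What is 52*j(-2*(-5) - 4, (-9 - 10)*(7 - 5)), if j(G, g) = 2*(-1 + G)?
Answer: 520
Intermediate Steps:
j(G, g) = -2 + 2*G
52*j(-2*(-5) - 4, (-9 - 10)*(7 - 5)) = 52*(-2 + 2*(-2*(-5) - 4)) = 52*(-2 + 2*(10 - 4)) = 52*(-2 + 2*6) = 52*(-2 + 12) = 52*10 = 520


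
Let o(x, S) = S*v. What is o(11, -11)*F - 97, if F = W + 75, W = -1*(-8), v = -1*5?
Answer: 4468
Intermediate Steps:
v = -5
W = 8
F = 83 (F = 8 + 75 = 83)
o(x, S) = -5*S (o(x, S) = S*(-5) = -5*S)
o(11, -11)*F - 97 = -5*(-11)*83 - 97 = 55*83 - 97 = 4565 - 97 = 4468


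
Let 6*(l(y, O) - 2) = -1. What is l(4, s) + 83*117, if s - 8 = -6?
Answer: 58277/6 ≈ 9712.8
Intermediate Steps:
s = 2 (s = 8 - 6 = 2)
l(y, O) = 11/6 (l(y, O) = 2 + (1/6)*(-1) = 2 - 1/6 = 11/6)
l(4, s) + 83*117 = 11/6 + 83*117 = 11/6 + 9711 = 58277/6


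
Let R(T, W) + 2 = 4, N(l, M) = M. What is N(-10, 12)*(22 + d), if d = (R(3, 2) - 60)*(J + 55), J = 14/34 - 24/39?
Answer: -8370216/221 ≈ -37874.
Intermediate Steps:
J = -45/221 (J = 14*(1/34) - 24*1/39 = 7/17 - 8/13 = -45/221 ≈ -0.20362)
R(T, W) = 2 (R(T, W) = -2 + 4 = 2)
d = -702380/221 (d = (2 - 60)*(-45/221 + 55) = -58*12110/221 = -702380/221 ≈ -3178.2)
N(-10, 12)*(22 + d) = 12*(22 - 702380/221) = 12*(-697518/221) = -8370216/221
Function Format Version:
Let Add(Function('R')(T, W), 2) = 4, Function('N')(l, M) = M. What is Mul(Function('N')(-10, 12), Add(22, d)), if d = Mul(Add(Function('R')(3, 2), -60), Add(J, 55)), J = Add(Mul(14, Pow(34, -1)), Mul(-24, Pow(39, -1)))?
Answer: Rational(-8370216, 221) ≈ -37874.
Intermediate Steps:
J = Rational(-45, 221) (J = Add(Mul(14, Rational(1, 34)), Mul(-24, Rational(1, 39))) = Add(Rational(7, 17), Rational(-8, 13)) = Rational(-45, 221) ≈ -0.20362)
Function('R')(T, W) = 2 (Function('R')(T, W) = Add(-2, 4) = 2)
d = Rational(-702380, 221) (d = Mul(Add(2, -60), Add(Rational(-45, 221), 55)) = Mul(-58, Rational(12110, 221)) = Rational(-702380, 221) ≈ -3178.2)
Mul(Function('N')(-10, 12), Add(22, d)) = Mul(12, Add(22, Rational(-702380, 221))) = Mul(12, Rational(-697518, 221)) = Rational(-8370216, 221)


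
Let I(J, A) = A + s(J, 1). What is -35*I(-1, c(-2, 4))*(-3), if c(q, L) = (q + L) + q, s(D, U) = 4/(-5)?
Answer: -84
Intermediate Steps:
s(D, U) = -⅘ (s(D, U) = 4*(-⅕) = -⅘)
c(q, L) = L + 2*q (c(q, L) = (L + q) + q = L + 2*q)
I(J, A) = -⅘ + A (I(J, A) = A - ⅘ = -⅘ + A)
-35*I(-1, c(-2, 4))*(-3) = -35*(-⅘ + (4 + 2*(-2)))*(-3) = -35*(-⅘ + (4 - 4))*(-3) = -35*(-⅘ + 0)*(-3) = -35*(-⅘)*(-3) = 28*(-3) = -84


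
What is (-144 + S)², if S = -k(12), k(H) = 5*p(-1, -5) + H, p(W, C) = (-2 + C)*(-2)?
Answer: 51076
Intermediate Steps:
p(W, C) = 4 - 2*C
k(H) = 70 + H (k(H) = 5*(4 - 2*(-5)) + H = 5*(4 + 10) + H = 5*14 + H = 70 + H)
S = -82 (S = -(70 + 12) = -1*82 = -82)
(-144 + S)² = (-144 - 82)² = (-226)² = 51076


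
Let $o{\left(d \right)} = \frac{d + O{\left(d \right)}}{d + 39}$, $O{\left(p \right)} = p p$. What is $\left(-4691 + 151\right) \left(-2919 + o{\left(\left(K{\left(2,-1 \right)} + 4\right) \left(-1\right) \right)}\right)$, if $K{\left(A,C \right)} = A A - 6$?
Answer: $\frac{490324540}{37} \approx 1.3252 \cdot 10^{7}$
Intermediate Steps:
$K{\left(A,C \right)} = -6 + A^{2}$ ($K{\left(A,C \right)} = A^{2} - 6 = -6 + A^{2}$)
$O{\left(p \right)} = p^{2}$
$o{\left(d \right)} = \frac{d + d^{2}}{39 + d}$ ($o{\left(d \right)} = \frac{d + d^{2}}{d + 39} = \frac{d + d^{2}}{39 + d}$)
$\left(-4691 + 151\right) \left(-2919 + o{\left(\left(K{\left(2,-1 \right)} + 4\right) \left(-1\right) \right)}\right) = \left(-4691 + 151\right) \left(-2919 + \frac{\left(\left(-6 + 2^{2}\right) + 4\right) \left(-1\right) \left(1 + \left(\left(-6 + 2^{2}\right) + 4\right) \left(-1\right)\right)}{39 + \left(\left(-6 + 2^{2}\right) + 4\right) \left(-1\right)}\right) = - 4540 \left(-2919 + \frac{\left(\left(-6 + 4\right) + 4\right) \left(-1\right) \left(1 + \left(\left(-6 + 4\right) + 4\right) \left(-1\right)\right)}{39 + \left(\left(-6 + 4\right) + 4\right) \left(-1\right)}\right) = - 4540 \left(-2919 + \frac{\left(-2 + 4\right) \left(-1\right) \left(1 + \left(-2 + 4\right) \left(-1\right)\right)}{39 + \left(-2 + 4\right) \left(-1\right)}\right) = - 4540 \left(-2919 + \frac{2 \left(-1\right) \left(1 + 2 \left(-1\right)\right)}{39 + 2 \left(-1\right)}\right) = - 4540 \left(-2919 - \frac{2 \left(1 - 2\right)}{39 - 2}\right) = - 4540 \left(-2919 - 2 \cdot \frac{1}{37} \left(-1\right)\right) = - 4540 \left(-2919 - \frac{2}{37} \left(-1\right)\right) = - 4540 \left(-2919 + \frac{2}{37}\right) = \left(-4540\right) \left(- \frac{108001}{37}\right) = \frac{490324540}{37}$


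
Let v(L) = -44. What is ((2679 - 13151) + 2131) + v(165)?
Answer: -8385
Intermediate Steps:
((2679 - 13151) + 2131) + v(165) = ((2679 - 13151) + 2131) - 44 = (-10472 + 2131) - 44 = -8341 - 44 = -8385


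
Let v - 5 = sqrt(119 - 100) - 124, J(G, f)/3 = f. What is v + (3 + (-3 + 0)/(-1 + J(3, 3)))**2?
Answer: -7175/64 + sqrt(19) ≈ -107.75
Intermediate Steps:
J(G, f) = 3*f
v = -119 + sqrt(19) (v = 5 + (sqrt(119 - 100) - 124) = 5 + (sqrt(19) - 124) = 5 + (-124 + sqrt(19)) = -119 + sqrt(19) ≈ -114.64)
v + (3 + (-3 + 0)/(-1 + J(3, 3)))**2 = (-119 + sqrt(19)) + (3 + (-3 + 0)/(-1 + 3*3))**2 = (-119 + sqrt(19)) + (3 - 3/(-1 + 9))**2 = (-119 + sqrt(19)) + (3 - 3/8)**2 = (-119 + sqrt(19)) + (21/8)**2 = (-119 + sqrt(19)) + 441/64 = -7175/64 + sqrt(19)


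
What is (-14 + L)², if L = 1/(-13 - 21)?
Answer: 227529/1156 ≈ 196.82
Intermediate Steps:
L = -1/34 (L = 1/(-34) = -1/34 ≈ -0.029412)
(-14 + L)² = (-14 - 1/34)² = (-477/34)² = 227529/1156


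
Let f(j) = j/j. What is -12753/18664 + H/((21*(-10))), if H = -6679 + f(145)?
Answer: 2903811/93320 ≈ 31.117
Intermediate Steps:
f(j) = 1
H = -6678 (H = -6679 + 1 = -6678)
-12753/18664 + H/((21*(-10))) = -12753/18664 - 6678/(21*(-10)) = -12753*1/18664 - 6678/(-210) = -12753/18664 - 6678*(-1/210) = -12753/18664 + 159/5 = 2903811/93320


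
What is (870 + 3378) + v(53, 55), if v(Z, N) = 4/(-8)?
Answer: 8495/2 ≈ 4247.5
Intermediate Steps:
v(Z, N) = -1/2 (v(Z, N) = 4*(-1/8) = -1/2)
(870 + 3378) + v(53, 55) = (870 + 3378) - 1/2 = 4248 - 1/2 = 8495/2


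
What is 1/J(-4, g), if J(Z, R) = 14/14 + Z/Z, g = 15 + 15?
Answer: ½ ≈ 0.50000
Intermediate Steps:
g = 30
J(Z, R) = 2 (J(Z, R) = 14*(1/14) + 1 = 1 + 1 = 2)
1/J(-4, g) = 1/2 = ½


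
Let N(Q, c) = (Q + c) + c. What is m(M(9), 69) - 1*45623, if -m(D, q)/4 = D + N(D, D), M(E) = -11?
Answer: -45447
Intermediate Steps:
N(Q, c) = Q + 2*c
m(D, q) = -16*D (m(D, q) = -4*(D + (D + 2*D)) = -4*(D + 3*D) = -16*D)
m(M(9), 69) - 1*45623 = -16*(-11) - 1*45623 = 176 - 45623 = -45447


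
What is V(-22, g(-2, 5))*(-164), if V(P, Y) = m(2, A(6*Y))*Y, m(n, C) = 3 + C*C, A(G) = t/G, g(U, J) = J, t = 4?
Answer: -111356/45 ≈ -2474.6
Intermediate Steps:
A(G) = 4/G
m(n, C) = 3 + C²
V(P, Y) = Y*(3 + 4/(9*Y²)) (V(P, Y) = (3 + (4/((6*Y)))²)*Y = (3 + (4*(1/(6*Y)))²)*Y = (3 + (2/(3*Y))²)*Y = (3 + 4/(9*Y²))*Y = Y*(3 + 4/(9*Y²)))
V(-22, g(-2, 5))*(-164) = (3*5 + (4/9)/5)*(-164) = (15 + (4/9)*(⅕))*(-164) = (15 + 4/45)*(-164) = (679/45)*(-164) = -111356/45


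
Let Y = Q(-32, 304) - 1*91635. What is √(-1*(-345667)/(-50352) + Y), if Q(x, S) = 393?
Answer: I*√14459089292097/12588 ≈ 302.07*I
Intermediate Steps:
Y = -91242 (Y = 393 - 1*91635 = 393 - 91635 = -91242)
√(-1*(-345667)/(-50352) + Y) = √(-1*(-345667)/(-50352) - 91242) = √(345667*(-1/50352) - 91242) = √(-345667/50352 - 91242) = √(-4594562851/50352) = I*√14459089292097/12588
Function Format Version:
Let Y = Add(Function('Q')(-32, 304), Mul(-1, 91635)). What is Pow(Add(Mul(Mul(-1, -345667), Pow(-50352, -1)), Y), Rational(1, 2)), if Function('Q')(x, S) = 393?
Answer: Mul(Rational(1, 12588), I, Pow(14459089292097, Rational(1, 2))) ≈ Mul(302.07, I)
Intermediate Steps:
Y = -91242 (Y = Add(393, Mul(-1, 91635)) = Add(393, -91635) = -91242)
Pow(Add(Mul(Mul(-1, -345667), Pow(-50352, -1)), Y), Rational(1, 2)) = Pow(Add(Mul(Mul(-1, -345667), Pow(-50352, -1)), -91242), Rational(1, 2)) = Pow(Add(Mul(345667, Rational(-1, 50352)), -91242), Rational(1, 2)) = Pow(Add(Rational(-345667, 50352), -91242), Rational(1, 2)) = Pow(Rational(-4594562851, 50352), Rational(1, 2)) = Mul(Rational(1, 12588), I, Pow(14459089292097, Rational(1, 2)))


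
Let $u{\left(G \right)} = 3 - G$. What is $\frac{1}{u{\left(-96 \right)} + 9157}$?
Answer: $\frac{1}{9256} \approx 0.00010804$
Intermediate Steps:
$\frac{1}{u{\left(-96 \right)} + 9157} = \frac{1}{\left(3 - -96\right) + 9157} = \frac{1}{\left(3 + 96\right) + 9157} = \frac{1}{99 + 9157} = \frac{1}{9256}$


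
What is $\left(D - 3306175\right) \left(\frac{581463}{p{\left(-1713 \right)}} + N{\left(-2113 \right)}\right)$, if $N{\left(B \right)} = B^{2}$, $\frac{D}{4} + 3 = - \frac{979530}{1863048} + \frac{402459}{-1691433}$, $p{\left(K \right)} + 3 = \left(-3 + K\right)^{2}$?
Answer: $- \frac{57649210029447031173801177520}{3905409083326077} \approx -1.4761 \cdot 10^{13}$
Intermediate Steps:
$p{\left(K \right)} = -3 + \left(-3 + K\right)^{2}$
$D = - \frac{658904022493}{43766956497}$ ($D = -12 + 4 \left(- \frac{979530}{1863048} + \frac{402459}{-1691433}\right) = -12 + 4 \left(\left(-979530\right) \frac{1}{1863048} + 402459 \left(- \frac{1}{1691433}\right)\right) = -12 + 4 \left(- \frac{163255}{310508} - \frac{134153}{563811}\right) = -12 + 4 \left(- \frac{133700544529}{175067825988}\right) = -12 - \frac{133700544529}{43766956497} = - \frac{658904022493}{43766956497} \approx -15.055$)
$\left(D - 3306175\right) \left(\frac{581463}{p{\left(-1713 \right)}} + N{\left(-2113 \right)}\right) = \left(- \frac{658904022493}{43766956497} - 3306175\right) \left(\frac{581463}{-3 + \left(-3 - 1713\right)^{2}} + \left(-2113\right)^{2}\right) = - \frac{144701876300491468 \left(\frac{581463}{-3 + \left(-1716\right)^{2}} + 4464769\right)}{43766956497} = - \frac{144701876300491468 \left(\frac{581463}{-3 + 2944656} + 4464769\right)}{43766956497} = - \frac{144701876300491468 \left(\frac{581463}{2944653} + 4464769\right)}{43766956497} = - \frac{144701876300491468 \left(581463 \cdot \frac{1}{2944653} + 4464769\right)}{43766956497} = - \frac{144701876300491468 \left(\frac{193821}{981551} + 4464769\right)}{43766956497} = \left(- \frac{144701876300491468}{43766956497}\right) \frac{4382398670540}{981551} = - \frac{57649210029447031173801177520}{3905409083326077}$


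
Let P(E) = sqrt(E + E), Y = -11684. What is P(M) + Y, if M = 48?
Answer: -11684 + 4*sqrt(6) ≈ -11674.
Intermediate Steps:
P(E) = sqrt(2)*sqrt(E) (P(E) = sqrt(2*E) = sqrt(2)*sqrt(E))
P(M) + Y = sqrt(2)*sqrt(48) - 11684 = sqrt(2)*(4*sqrt(3)) - 11684 = 4*sqrt(6) - 11684 = -11684 + 4*sqrt(6)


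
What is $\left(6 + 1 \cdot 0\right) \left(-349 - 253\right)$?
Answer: $-3612$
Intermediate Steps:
$\left(6 + 1 \cdot 0\right) \left(-349 - 253\right) = \left(6 + 0\right) \left(-602\right) = 6 \left(-602\right) = -3612$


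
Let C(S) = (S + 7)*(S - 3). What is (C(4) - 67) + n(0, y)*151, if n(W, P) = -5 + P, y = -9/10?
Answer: -9469/10 ≈ -946.90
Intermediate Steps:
y = -9/10 (y = -9*1/10 = -9/10 ≈ -0.90000)
C(S) = (-3 + S)*(7 + S) (C(S) = (7 + S)*(-3 + S) = (-3 + S)*(7 + S))
(C(4) - 67) + n(0, y)*151 = ((-21 + 4**2 + 4*4) - 67) + (-5 - 9/10)*151 = ((-21 + 16 + 16) - 67) - 59/10*151 = (11 - 67) - 8909/10 = -56 - 8909/10 = -9469/10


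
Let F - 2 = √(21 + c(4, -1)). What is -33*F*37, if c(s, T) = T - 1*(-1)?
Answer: -2442 - 1221*√21 ≈ -8037.3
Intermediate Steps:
c(s, T) = 1 + T (c(s, T) = T + 1 = 1 + T)
F = 2 + √21 (F = 2 + √(21 + (1 - 1)) = 2 + √(21 + 0) = 2 + √21 ≈ 6.5826)
-33*F*37 = -33*(2 + √21)*37 = (-66 - 33*√21)*37 = -2442 - 1221*√21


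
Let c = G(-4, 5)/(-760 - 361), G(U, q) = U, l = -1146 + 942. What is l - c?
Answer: -228688/1121 ≈ -204.00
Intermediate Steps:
l = -204
c = 4/1121 (c = -4/(-760 - 361) = -4/(-1121) = -1/1121*(-4) = 4/1121 ≈ 0.0035682)
l - c = -204 - 1*4/1121 = -204 - 4/1121 = -228688/1121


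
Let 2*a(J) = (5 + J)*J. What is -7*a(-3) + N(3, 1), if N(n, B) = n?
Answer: 24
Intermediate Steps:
a(J) = J*(5 + J)/2 (a(J) = ((5 + J)*J)/2 = (J*(5 + J))/2 = J*(5 + J)/2)
-7*a(-3) + N(3, 1) = -7*(-3)*(5 - 3)/2 + 3 = -7*(-3)*2/2 + 3 = -7*(-3) + 3 = 21 + 3 = 24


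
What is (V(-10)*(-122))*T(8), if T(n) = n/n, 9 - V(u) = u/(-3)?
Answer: -2074/3 ≈ -691.33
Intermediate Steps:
V(u) = 9 + u/3 (V(u) = 9 - u/(-3) = 9 - u*(-1)/3 = 9 - (-1)*u/3 = 9 + u/3)
T(n) = 1
(V(-10)*(-122))*T(8) = ((9 + (1/3)*(-10))*(-122))*1 = ((9 - 10/3)*(-122))*1 = ((17/3)*(-122))*1 = -2074/3*1 = -2074/3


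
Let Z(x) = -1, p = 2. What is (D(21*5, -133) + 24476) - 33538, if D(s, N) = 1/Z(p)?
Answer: -9063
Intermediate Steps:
D(s, N) = -1 (D(s, N) = 1/(-1) = -1)
(D(21*5, -133) + 24476) - 33538 = (-1 + 24476) - 33538 = 24475 - 33538 = -9063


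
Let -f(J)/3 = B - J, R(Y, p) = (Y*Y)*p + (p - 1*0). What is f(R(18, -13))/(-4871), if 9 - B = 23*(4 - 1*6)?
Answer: 12840/4871 ≈ 2.6360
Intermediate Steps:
R(Y, p) = p + p*Y² (R(Y, p) = Y²*p + (p + 0) = p*Y² + p = p + p*Y²)
B = 55 (B = 9 - 23*(4 - 1*6) = 9 - 23*(4 - 6) = 9 - 23*(-2) = 9 - 1*(-46) = 9 + 46 = 55)
f(J) = -165 + 3*J (f(J) = -3*(55 - J) = -165 + 3*J)
f(R(18, -13))/(-4871) = (-165 + 3*(-13*(1 + 18²)))/(-4871) = (-165 + 3*(-13*(1 + 324)))*(-1/4871) = (-165 + 3*(-13*325))*(-1/4871) = (-165 + 3*(-4225))*(-1/4871) = (-165 - 12675)*(-1/4871) = -12840*(-1/4871) = 12840/4871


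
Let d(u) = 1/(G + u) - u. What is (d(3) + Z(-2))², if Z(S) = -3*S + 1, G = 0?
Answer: 169/9 ≈ 18.778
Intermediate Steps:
Z(S) = 1 - 3*S
d(u) = 1/u - u (d(u) = 1/(0 + u) - u = 1/u - u)
(d(3) + Z(-2))² = ((1/3 - 1*3) + (1 - 3*(-2)))² = ((⅓ - 3) + (1 + 6))² = (-8/3 + 7)² = (13/3)² = 169/9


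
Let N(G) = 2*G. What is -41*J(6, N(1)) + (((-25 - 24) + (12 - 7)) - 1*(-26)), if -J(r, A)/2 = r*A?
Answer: 966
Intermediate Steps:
J(r, A) = -2*A*r (J(r, A) = -2*r*A = -2*A*r)
-41*J(6, N(1)) + (((-25 - 24) + (12 - 7)) - 1*(-26)) = -(-82)*2*1*6 + (((-25 - 24) + (12 - 7)) - 1*(-26)) = -(-82)*2*6 + ((-49 + 5) + 26) = -41*(-24) + (-44 + 26) = 984 - 18 = 966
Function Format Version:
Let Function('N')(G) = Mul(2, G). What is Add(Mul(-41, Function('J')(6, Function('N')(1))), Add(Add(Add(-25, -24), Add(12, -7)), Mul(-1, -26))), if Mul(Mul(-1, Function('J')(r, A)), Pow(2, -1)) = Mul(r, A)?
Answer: 966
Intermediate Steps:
Function('J')(r, A) = Mul(-2, A, r) (Function('J')(r, A) = Mul(-2, Mul(r, A)) = Mul(-2, Mul(A, r)) = Mul(-2, A, r))
Add(Mul(-41, Function('J')(6, Function('N')(1))), Add(Add(Add(-25, -24), Add(12, -7)), Mul(-1, -26))) = Add(Mul(-41, Mul(-2, Mul(2, 1), 6)), Add(Add(Add(-25, -24), Add(12, -7)), Mul(-1, -26))) = Add(Mul(-41, Mul(-2, 2, 6)), Add(Add(-49, 5), 26)) = Add(Mul(-41, -24), Add(-44, 26)) = Add(984, -18) = 966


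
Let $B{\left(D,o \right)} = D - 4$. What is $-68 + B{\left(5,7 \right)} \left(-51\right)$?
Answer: $-119$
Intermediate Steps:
$B{\left(D,o \right)} = -4 + D$ ($B{\left(D,o \right)} = D - 4 = -4 + D$)
$-68 + B{\left(5,7 \right)} \left(-51\right) = -68 + \left(-4 + 5\right) \left(-51\right) = -68 + 1 \left(-51\right) = -68 - 51 = -119$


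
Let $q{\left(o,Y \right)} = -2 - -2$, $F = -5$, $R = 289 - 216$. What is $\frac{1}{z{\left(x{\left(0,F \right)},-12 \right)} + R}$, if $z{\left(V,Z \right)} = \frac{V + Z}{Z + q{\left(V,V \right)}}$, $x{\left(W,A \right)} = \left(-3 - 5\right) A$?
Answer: $\frac{3}{212} \approx 0.014151$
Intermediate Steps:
$R = 73$ ($R = 289 - 216 = 73$)
$x{\left(W,A \right)} = - 8 A$
$q{\left(o,Y \right)} = 0$ ($q{\left(o,Y \right)} = -2 + 2 = 0$)
$z{\left(V,Z \right)} = \frac{V + Z}{Z}$ ($z{\left(V,Z \right)} = \frac{V + Z}{Z + 0} = \frac{V + Z}{Z}$)
$\frac{1}{z{\left(x{\left(0,F \right)},-12 \right)} + R} = \frac{1}{\frac{\left(-8\right) \left(-5\right) - 12}{-12} + 73} = \frac{1}{- \frac{40 - 12}{12} + 73} = \frac{1}{\left(- \frac{1}{12}\right) 28 + 73} = \frac{1}{- \frac{7}{3} + 73} = \frac{1}{\frac{212}{3}} = \frac{3}{212}$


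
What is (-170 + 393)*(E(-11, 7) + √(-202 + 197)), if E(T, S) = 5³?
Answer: 27875 + 223*I*√5 ≈ 27875.0 + 498.64*I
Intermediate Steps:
E(T, S) = 125
(-170 + 393)*(E(-11, 7) + √(-202 + 197)) = (-170 + 393)*(125 + √(-202 + 197)) = 223*(125 + √(-5)) = 223*(125 + I*√5) = 27875 + 223*I*√5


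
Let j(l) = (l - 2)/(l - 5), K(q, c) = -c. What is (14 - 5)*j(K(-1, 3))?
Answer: 45/8 ≈ 5.6250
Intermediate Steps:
j(l) = (-2 + l)/(-5 + l)
(14 - 5)*j(K(-1, 3)) = (14 - 5)*((-2 - 1*3)/(-5 - 1*3)) = 9*((-2 - 3)/(-5 - 3)) = 9*(-5/(-8)) = 9*(-⅛*(-5)) = 9*(5/8) = 45/8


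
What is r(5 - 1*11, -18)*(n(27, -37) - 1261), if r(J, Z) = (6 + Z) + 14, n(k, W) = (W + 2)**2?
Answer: -72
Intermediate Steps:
n(k, W) = (2 + W)**2
r(J, Z) = 20 + Z
r(5 - 1*11, -18)*(n(27, -37) - 1261) = (20 - 18)*((2 - 37)**2 - 1261) = 2*((-35)**2 - 1261) = 2*(1225 - 1261) = 2*(-36) = -72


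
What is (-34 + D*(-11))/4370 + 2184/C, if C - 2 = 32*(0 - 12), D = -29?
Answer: -49659/8786 ≈ -5.6521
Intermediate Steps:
C = -382 (C = 2 + 32*(0 - 12) = 2 + 32*(-12) = 2 - 384 = -382)
(-34 + D*(-11))/4370 + 2184/C = (-34 - 29*(-11))/4370 + 2184/(-382) = (-34 + 319)*(1/4370) + 2184*(-1/382) = 285*(1/4370) - 1092/191 = 3/46 - 1092/191 = -49659/8786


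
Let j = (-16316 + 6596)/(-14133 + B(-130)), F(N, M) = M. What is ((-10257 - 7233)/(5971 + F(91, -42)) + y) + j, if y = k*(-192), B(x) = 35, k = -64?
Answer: 6668367714/542773 ≈ 12286.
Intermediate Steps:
j = 4860/7049 (j = (-16316 + 6596)/(-14133 + 35) = -9720/(-14098) = -9720*(-1/14098) = 4860/7049 ≈ 0.68946)
y = 12288 (y = -64*(-192) = 12288)
((-10257 - 7233)/(5971 + F(91, -42)) + y) + j = ((-10257 - 7233)/(5971 - 42) + 12288) + 4860/7049 = (-17490/5929 + 12288) + 4860/7049 = (-17490*1/5929 + 12288) + 4860/7049 = (-1590/539 + 12288) + 4860/7049 = 6621642/539 + 4860/7049 = 6668367714/542773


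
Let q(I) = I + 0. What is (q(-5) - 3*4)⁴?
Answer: 83521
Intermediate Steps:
q(I) = I
(q(-5) - 3*4)⁴ = (-5 - 3*4)⁴ = (-5 - 12)⁴ = (-17)⁴ = 83521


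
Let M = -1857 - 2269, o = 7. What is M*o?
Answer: -28882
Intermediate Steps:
M = -4126
M*o = -4126*7 = -28882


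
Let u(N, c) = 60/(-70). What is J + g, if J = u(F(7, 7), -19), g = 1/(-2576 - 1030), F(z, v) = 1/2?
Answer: -21643/25242 ≈ -0.85742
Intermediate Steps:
F(z, v) = ½
u(N, c) = -6/7 (u(N, c) = 60*(-1/70) = -6/7)
g = -1/3606 (g = 1/(-3606) = -1/3606 ≈ -0.00027732)
J = -6/7 ≈ -0.85714
J + g = -6/7 - 1/3606 = -21643/25242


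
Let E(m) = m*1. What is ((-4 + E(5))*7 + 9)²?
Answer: 256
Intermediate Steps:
E(m) = m
((-4 + E(5))*7 + 9)² = ((-4 + 5)*7 + 9)² = (1*7 + 9)² = (7 + 9)² = 16² = 256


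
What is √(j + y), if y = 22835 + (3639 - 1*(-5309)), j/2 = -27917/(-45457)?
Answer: √65676985683905/45457 ≈ 178.28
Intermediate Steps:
j = 55834/45457 (j = 2*(-27917/(-45457)) = 2*(-27917*(-1/45457)) = 2*(27917/45457) = 55834/45457 ≈ 1.2283)
y = 31783 (y = 22835 + (3639 + 5309) = 22835 + 8948 = 31783)
√(j + y) = √(55834/45457 + 31783) = √(1444815665/45457) = √65676985683905/45457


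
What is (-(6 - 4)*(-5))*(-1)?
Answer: -10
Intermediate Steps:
(-(6 - 4)*(-5))*(-1) = (-1*2*(-5))*(-1) = -2*(-5)*(-1) = 10*(-1) = -10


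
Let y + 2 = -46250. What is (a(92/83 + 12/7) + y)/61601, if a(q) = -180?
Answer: -46432/61601 ≈ -0.75375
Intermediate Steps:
y = -46252 (y = -2 - 46250 = -46252)
(a(92/83 + 12/7) + y)/61601 = (-180 - 46252)/61601 = -46432*1/61601 = -46432/61601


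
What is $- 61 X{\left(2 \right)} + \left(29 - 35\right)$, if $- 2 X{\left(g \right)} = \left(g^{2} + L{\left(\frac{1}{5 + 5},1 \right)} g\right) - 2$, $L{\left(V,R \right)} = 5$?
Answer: $360$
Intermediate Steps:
$X{\left(g \right)} = 1 - \frac{5 g}{2} - \frac{g^{2}}{2}$ ($X{\left(g \right)} = - \frac{\left(g^{2} + 5 g\right) - 2}{2} = - \frac{-2 + g^{2} + 5 g}{2} = 1 - \frac{5 g}{2} - \frac{g^{2}}{2}$)
$- 61 X{\left(2 \right)} + \left(29 - 35\right) = - 61 \left(1 - 5 - \frac{2^{2}}{2}\right) + \left(29 - 35\right) = - 61 \left(1 - 5 - 2\right) - 6 = \left(-61\right) \left(-6\right) - 6 = 366 - 6 = 360$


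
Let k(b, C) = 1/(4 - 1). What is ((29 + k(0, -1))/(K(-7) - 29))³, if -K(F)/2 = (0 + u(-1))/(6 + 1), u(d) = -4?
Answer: -233744896/200201625 ≈ -1.1675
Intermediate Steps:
k(b, C) = ⅓ (k(b, C) = 1/3 = ⅓)
K(F) = 8/7 (K(F) = -2*(0 - 4)/(6 + 1) = -(-8)/7 = -2*(-4/7) = 8/7)
((29 + k(0, -1))/(K(-7) - 29))³ = ((29 + ⅓)/(8/7 - 29))³ = (88/(3*(-195/7)))³ = ((88/3)*(-7/195))³ = (-616/585)³ = -233744896/200201625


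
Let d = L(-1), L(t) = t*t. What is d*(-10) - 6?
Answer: -16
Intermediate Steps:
L(t) = t²
d = 1 (d = (-1)² = 1)
d*(-10) - 6 = 1*(-10) - 6 = -10 - 6 = -16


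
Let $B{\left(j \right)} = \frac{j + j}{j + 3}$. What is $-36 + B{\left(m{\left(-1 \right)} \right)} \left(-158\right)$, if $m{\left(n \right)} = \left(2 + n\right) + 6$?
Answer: $- \frac{1286}{5} \approx -257.2$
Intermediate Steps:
$m{\left(n \right)} = 8 + n$
$B{\left(j \right)} = \frac{2 j}{3 + j}$
$-36 + B{\left(m{\left(-1 \right)} \right)} \left(-158\right) = -36 + \frac{2 \left(8 - 1\right)}{3 + \left(8 - 1\right)} \left(-158\right) = -36 + 2 \cdot 7 \frac{1}{3 + 7} \left(-158\right) = -36 + 2 \cdot 7 \cdot \frac{1}{10} \left(-158\right) = -36 + \frac{7}{5} \left(-158\right) = -36 - \frac{1106}{5} = - \frac{1286}{5}$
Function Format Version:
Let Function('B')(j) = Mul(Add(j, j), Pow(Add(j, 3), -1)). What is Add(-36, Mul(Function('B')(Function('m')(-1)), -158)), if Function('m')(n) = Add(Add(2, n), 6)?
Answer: Rational(-1286, 5) ≈ -257.20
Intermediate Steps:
Function('m')(n) = Add(8, n)
Function('B')(j) = Mul(2, j, Pow(Add(3, j), -1)) (Function('B')(j) = Mul(Mul(2, j), Pow(Add(3, j), -1)) = Mul(2, j, Pow(Add(3, j), -1)))
Add(-36, Mul(Function('B')(Function('m')(-1)), -158)) = Add(-36, Mul(Mul(2, Add(8, -1), Pow(Add(3, Add(8, -1)), -1)), -158)) = Add(-36, Mul(Mul(2, 7, Pow(Add(3, 7), -1)), -158)) = Add(-36, Mul(Mul(2, 7, Pow(10, -1)), -158)) = Add(-36, Mul(Mul(2, 7, Rational(1, 10)), -158)) = Add(-36, Mul(Rational(7, 5), -158)) = Add(-36, Rational(-1106, 5)) = Rational(-1286, 5)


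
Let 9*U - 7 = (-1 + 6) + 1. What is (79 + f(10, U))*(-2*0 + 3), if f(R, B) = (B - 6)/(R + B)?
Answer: 24288/103 ≈ 235.81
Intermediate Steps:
U = 13/9 (U = 7/9 + ((-1 + 6) + 1)/9 = 7/9 + (5 + 1)/9 = 7/9 + (⅑)*6 = 7/9 + ⅔ = 13/9 ≈ 1.4444)
f(R, B) = (-6 + B)/(B + R)
(79 + f(10, U))*(-2*0 + 3) = (79 + (-6 + 13/9)/(13/9 + 10))*(-2*0 + 3) = (79 - 41/9/(103/9))*(0 + 3) = (79 + (9/103)*(-41/9))*3 = (79 - 41/103)*3 = (8096/103)*3 = 24288/103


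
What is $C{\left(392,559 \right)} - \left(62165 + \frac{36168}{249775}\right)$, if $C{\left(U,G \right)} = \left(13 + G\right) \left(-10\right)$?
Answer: $- \frac{16956012043}{249775} \approx -67885.0$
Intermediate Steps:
$C{\left(U,G \right)} = -130 - 10 G$
$C{\left(392,559 \right)} - \left(62165 + \frac{36168}{249775}\right) = \left(-130 - 5590\right) - \left(62165 + \frac{36168}{249775}\right) = \left(-130 - 5590\right) - \left(62165 + 36168 \cdot \frac{1}{249775}\right) = -5720 - \frac{15527299043}{249775} = - \frac{16956012043}{249775}$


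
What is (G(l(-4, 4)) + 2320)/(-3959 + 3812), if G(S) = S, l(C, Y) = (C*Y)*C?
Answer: -2384/147 ≈ -16.218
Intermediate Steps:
l(C, Y) = Y*C²
(G(l(-4, 4)) + 2320)/(-3959 + 3812) = (4*(-4)² + 2320)/(-3959 + 3812) = (4*16 + 2320)/(-147) = (64 + 2320)*(-1/147) = 2384*(-1/147) = -2384/147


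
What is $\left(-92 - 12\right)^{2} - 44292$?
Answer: $-33476$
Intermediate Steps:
$\left(-92 - 12\right)^{2} - 44292 = \left(-104\right)^{2} - 44292 = 10816 - 44292 = -33476$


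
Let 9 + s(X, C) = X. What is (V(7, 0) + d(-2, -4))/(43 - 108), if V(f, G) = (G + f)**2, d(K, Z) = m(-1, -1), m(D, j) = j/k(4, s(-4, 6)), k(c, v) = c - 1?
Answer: -146/195 ≈ -0.74872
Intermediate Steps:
s(X, C) = -9 + X
k(c, v) = -1 + c
m(D, j) = j/3 (m(D, j) = j/(-1 + 4) = j/3)
d(K, Z) = -1/3 (d(K, Z) = (1/3)*(-1) = -1/3)
(V(7, 0) + d(-2, -4))/(43 - 108) = ((0 + 7)**2 - 1/3)/(43 - 108) = (7**2 - 1/3)/(-65) = -(49 - 1/3)/65 = -1/65*146/3 = -146/195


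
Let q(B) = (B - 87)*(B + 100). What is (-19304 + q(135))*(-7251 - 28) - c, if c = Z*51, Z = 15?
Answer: 58405931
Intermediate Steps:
c = 765 (c = 15*51 = 765)
q(B) = (-87 + B)*(100 + B)
(-19304 + q(135))*(-7251 - 28) - c = (-19304 + (-8700 + 135² + 13*135))*(-7251 - 28) - 1*765 = (-19304 + (-8700 + 18225 + 1755))*(-7279) - 765 = (-19304 + 11280)*(-7279) - 765 = -8024*(-7279) - 765 = 58406696 - 765 = 58405931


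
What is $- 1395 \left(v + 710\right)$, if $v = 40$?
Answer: $-1046250$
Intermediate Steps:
$- 1395 \left(v + 710\right) = - 1395 \left(40 + 710\right) = \left(-1395\right) 750 = -1046250$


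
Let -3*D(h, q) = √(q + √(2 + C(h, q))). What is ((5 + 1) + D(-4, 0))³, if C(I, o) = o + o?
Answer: (18 - 2^(¼))³/27 ≈ 175.95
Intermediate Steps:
C(I, o) = 2*o
D(h, q) = -√(q + √(2 + 2*q))/3
((5 + 1) + D(-4, 0))³ = ((5 + 1) - √(0 + √2*√(1 + 0))/3)³ = (6 - √(0 + √2*√1)/3)³ = (6 - √(0 + √2*1)/3)³ = (6 - √(0 + √2)/3)³ = (6 - 2^(¼)/3)³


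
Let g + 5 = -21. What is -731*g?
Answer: 19006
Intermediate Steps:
g = -26 (g = -5 - 21 = -26)
-731*g = -731*(-26) = 19006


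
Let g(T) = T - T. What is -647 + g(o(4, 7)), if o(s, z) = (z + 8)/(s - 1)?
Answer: -647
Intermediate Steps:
o(s, z) = (8 + z)/(-1 + s)
g(T) = 0
-647 + g(o(4, 7)) = -647 + 0 = -647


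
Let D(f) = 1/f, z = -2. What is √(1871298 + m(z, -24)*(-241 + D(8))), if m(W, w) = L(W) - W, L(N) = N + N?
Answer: √7487119/2 ≈ 1368.1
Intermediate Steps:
L(N) = 2*N
m(W, w) = W (m(W, w) = 2*W - W = W)
√(1871298 + m(z, -24)*(-241 + D(8))) = √(1871298 - 2*(-241 + 1/8)) = √(1871298 - 2*(-241 + ⅛)) = √(1871298 - 2*(-1927/8)) = √(1871298 + 1927/4) = √(7487119/4) = √7487119/2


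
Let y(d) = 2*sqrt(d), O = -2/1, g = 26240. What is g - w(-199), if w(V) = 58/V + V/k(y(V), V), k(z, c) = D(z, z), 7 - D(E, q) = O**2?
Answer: 15705055/597 ≈ 26307.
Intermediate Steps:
O = -2 (O = -2*1 = -2)
D(E, q) = 3 (D(E, q) = 7 - 1*(-2)**2 = 7 - 1*4 = 7 - 4 = 3)
k(z, c) = 3
w(V) = 58/V + V/3
g - w(-199) = 26240 - (58/(-199) + (1/3)*(-199)) = 26240 - (58*(-1/199) - 199/3) = 26240 - (-58/199 - 199/3) = 26240 - 1*(-39775/597) = 26240 + 39775/597 = 15705055/597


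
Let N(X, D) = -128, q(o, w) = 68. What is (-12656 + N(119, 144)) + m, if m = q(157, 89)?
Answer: -12716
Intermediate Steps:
m = 68
(-12656 + N(119, 144)) + m = (-12656 - 128) + 68 = -12784 + 68 = -12716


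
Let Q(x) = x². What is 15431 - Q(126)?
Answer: -445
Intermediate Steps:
15431 - Q(126) = 15431 - 1*126² = 15431 - 1*15876 = 15431 - 15876 = -445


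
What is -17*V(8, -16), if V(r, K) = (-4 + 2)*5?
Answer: 170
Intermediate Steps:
V(r, K) = -10 (V(r, K) = -2*5 = -10)
-17*V(8, -16) = -17*(-10) = 170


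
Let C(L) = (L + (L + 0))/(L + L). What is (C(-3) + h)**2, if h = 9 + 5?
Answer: 225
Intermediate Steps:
C(L) = 1 (C(L) = (L + L)/((2*L)) = (2*L)*(1/(2*L)) = 1)
h = 14
(C(-3) + h)**2 = (1 + 14)**2 = 15**2 = 225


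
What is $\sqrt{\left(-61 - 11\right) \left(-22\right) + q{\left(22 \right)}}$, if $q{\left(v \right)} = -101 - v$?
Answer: $\sqrt{1461} \approx 38.223$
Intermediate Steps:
$\sqrt{\left(-61 - 11\right) \left(-22\right) + q{\left(22 \right)}} = \sqrt{\left(-61 - 11\right) \left(-22\right) - 123} = \sqrt{\left(-72\right) \left(-22\right) - 123} = \sqrt{1584 - 123} = \sqrt{1461}$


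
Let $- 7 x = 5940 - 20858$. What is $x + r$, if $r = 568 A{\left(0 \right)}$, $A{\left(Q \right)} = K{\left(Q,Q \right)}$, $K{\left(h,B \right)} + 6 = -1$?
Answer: $- \frac{12914}{7} \approx -1844.9$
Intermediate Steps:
$K{\left(h,B \right)} = -7$ ($K{\left(h,B \right)} = -6 - 1 = -7$)
$A{\left(Q \right)} = -7$
$r = -3976$ ($r = 568 \left(-7\right) = -3976$)
$x = \frac{14918}{7}$ ($x = - \frac{5940 - 20858}{7} = \left(- \frac{1}{7}\right) \left(-14918\right) = \frac{14918}{7} \approx 2131.1$)
$x + r = \frac{14918}{7} - 3976 = - \frac{12914}{7}$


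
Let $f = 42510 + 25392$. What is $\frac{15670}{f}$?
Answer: $\frac{7835}{33951} \approx 0.23077$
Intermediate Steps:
$f = 67902$
$\frac{15670}{f} = \frac{15670}{67902} = 15670 \cdot \frac{1}{67902} = \frac{7835}{33951}$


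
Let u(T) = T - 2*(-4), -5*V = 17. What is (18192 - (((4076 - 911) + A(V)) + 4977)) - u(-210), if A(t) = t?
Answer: 51277/5 ≈ 10255.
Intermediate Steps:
V = -17/5 (V = -1/5*17 = -17/5 ≈ -3.4000)
u(T) = 8 + T (u(T) = T + 8 = 8 + T)
(18192 - (((4076 - 911) + A(V)) + 4977)) - u(-210) = (18192 - (((4076 - 911) - 17/5) + 4977)) - (8 - 210) = (18192 - ((3165 - 17/5) + 4977)) - 1*(-202) = (18192 - (15808/5 + 4977)) + 202 = (18192 - 1*40693/5) + 202 = (18192 - 40693/5) + 202 = 50267/5 + 202 = 51277/5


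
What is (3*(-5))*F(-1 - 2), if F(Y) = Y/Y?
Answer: -15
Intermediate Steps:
F(Y) = 1
(3*(-5))*F(-1 - 2) = (3*(-5))*1 = -15*1 = -15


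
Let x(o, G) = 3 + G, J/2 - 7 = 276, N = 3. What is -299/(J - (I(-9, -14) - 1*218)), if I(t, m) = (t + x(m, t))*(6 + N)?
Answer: -299/919 ≈ -0.32535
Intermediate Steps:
J = 566 (J = 14 + 2*276 = 14 + 552 = 566)
I(t, m) = 27 + 18*t (I(t, m) = (t + (3 + t))*(6 + 3) = (3 + 2*t)*9 = 27 + 18*t)
-299/(J - (I(-9, -14) - 1*218)) = -299/(566 - ((27 + 18*(-9)) - 1*218)) = -299/(566 - ((27 - 162) - 218)) = -299/(566 - (-135 - 218)) = -299/(566 - 1*(-353)) = -299/(566 + 353) = -299/919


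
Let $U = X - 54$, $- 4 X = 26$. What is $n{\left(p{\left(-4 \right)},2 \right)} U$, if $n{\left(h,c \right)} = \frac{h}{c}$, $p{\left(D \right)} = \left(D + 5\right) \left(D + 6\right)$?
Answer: $- \frac{121}{2} \approx -60.5$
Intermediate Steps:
$X = - \frac{13}{2}$ ($X = \left(- \frac{1}{4}\right) 26 = - \frac{13}{2} \approx -6.5$)
$p{\left(D \right)} = \left(5 + D\right) \left(6 + D\right)$
$U = - \frac{121}{2}$ ($U = - \frac{13}{2} - 54 = - \frac{121}{2} \approx -60.5$)
$n{\left(p{\left(-4 \right)},2 \right)} U = \frac{30 + \left(-4\right)^{2} + 11 \left(-4\right)}{2} \left(- \frac{121}{2}\right) = \left(30 + 16 - 44\right) \frac{1}{2} \left(- \frac{121}{2}\right) = 2 \cdot \frac{1}{2} \left(- \frac{121}{2}\right) = 1 \left(- \frac{121}{2}\right) = - \frac{121}{2}$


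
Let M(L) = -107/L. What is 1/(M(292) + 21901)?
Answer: 292/6394985 ≈ 4.5661e-5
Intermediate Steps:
1/(M(292) + 21901) = 1/(-107/292 + 21901) = 1/(6394985/292) = 292/6394985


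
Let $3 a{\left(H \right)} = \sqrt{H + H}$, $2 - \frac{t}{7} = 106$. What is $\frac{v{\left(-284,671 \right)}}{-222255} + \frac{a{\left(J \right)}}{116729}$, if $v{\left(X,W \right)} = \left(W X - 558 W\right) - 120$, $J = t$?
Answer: $\frac{565102}{222255} + \frac{4 i \sqrt{91}}{350187} \approx 2.5426 + 0.00010896 i$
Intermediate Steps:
$t = -728$ ($t = 14 - 742 = -728$)
$J = -728$
$a{\left(H \right)} = \frac{\sqrt{2} \sqrt{H}}{3}$ ($a{\left(H \right)} = \frac{\sqrt{H + H}}{3} = \frac{\sqrt{2 H}}{3} = \frac{\sqrt{2} \sqrt{H}}{3}$)
$v{\left(X,W \right)} = -120 - 558 W + W X$ ($v{\left(X,W \right)} = \left(- 558 W + W X\right) - 120 = -120 - 558 W + W X$)
$\frac{v{\left(-284,671 \right)}}{-222255} + \frac{a{\left(J \right)}}{116729} = \frac{-120 - 374418 + 671 \left(-284\right)}{-222255} + \frac{\frac{1}{3} \sqrt{2} \sqrt{-728}}{116729} = \left(-120 - 374418 - 190564\right) \left(- \frac{1}{222255}\right) + \frac{\sqrt{2} \cdot 2 i \sqrt{182}}{3} \cdot \frac{1}{116729} = \left(-565102\right) \left(- \frac{1}{222255}\right) + \frac{4 i \sqrt{91}}{3} \cdot \frac{1}{116729} = \frac{565102}{222255} + \frac{4 i \sqrt{91}}{350187}$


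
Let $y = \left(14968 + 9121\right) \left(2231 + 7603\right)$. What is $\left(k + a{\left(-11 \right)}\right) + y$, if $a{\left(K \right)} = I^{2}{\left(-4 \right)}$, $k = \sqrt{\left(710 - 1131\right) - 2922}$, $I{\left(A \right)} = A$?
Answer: $236891242 + i \sqrt{3343} \approx 2.3689 \cdot 10^{8} + 57.819 i$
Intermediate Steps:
$k = i \sqrt{3343}$ ($k = \sqrt{\left(710 - 1131\right) - 2922} = \sqrt{-421 - 2922} = \sqrt{-3343} = i \sqrt{3343} \approx 57.819 i$)
$y = 236891226$ ($y = 24089 \cdot 9834 = 236891226$)
$a{\left(K \right)} = 16$ ($a{\left(K \right)} = \left(-4\right)^{2} = 16$)
$\left(k + a{\left(-11 \right)}\right) + y = \left(i \sqrt{3343} + 16\right) + 236891226 = \left(16 + i \sqrt{3343}\right) + 236891226 = 236891242 + i \sqrt{3343}$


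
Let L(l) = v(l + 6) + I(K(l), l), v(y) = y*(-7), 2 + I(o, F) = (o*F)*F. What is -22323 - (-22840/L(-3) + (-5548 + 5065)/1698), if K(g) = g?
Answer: -64466029/2830 ≈ -22780.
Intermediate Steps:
I(o, F) = -2 + o*F² (I(o, F) = -2 + (o*F)*F = -2 + (F*o)*F = -2 + o*F²)
v(y) = -7*y
L(l) = -44 + l³ - 7*l (L(l) = -7*(l + 6) + (-2 + l*l²) = -7*(6 + l) + (-2 + l³) = (-42 - 7*l) + (-2 + l³) = -44 + l³ - 7*l)
-22323 - (-22840/L(-3) + (-5548 + 5065)/1698) = -22323 - (-22840/(-44 + (-3)³ - 7*(-3)) + (-5548 + 5065)/1698) = -22323 - (-22840/(-44 - 27 + 21) - 483*1/1698) = -22323 - (-22840/(-50) - 161/566) = -22323 - (-22840*(-1/50) - 161/566) = -22323 - (2284/5 - 161/566) = -22323 - 1*1291939/2830 = -22323 - 1291939/2830 = -64466029/2830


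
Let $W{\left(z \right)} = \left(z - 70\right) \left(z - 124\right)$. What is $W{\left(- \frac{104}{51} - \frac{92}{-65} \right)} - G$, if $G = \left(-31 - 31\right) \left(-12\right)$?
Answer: $\frac{88544717704}{10989225} \approx 8057.4$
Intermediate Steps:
$G = 744$ ($G = \left(-62\right) \left(-12\right) = 744$)
$W{\left(z \right)} = \left(-124 + z\right) \left(-70 + z\right)$ ($W{\left(z \right)} = \left(-70 + z\right) \left(-124 + z\right) = \left(-124 + z\right) \left(-70 + z\right)$)
$W{\left(- \frac{104}{51} - \frac{92}{-65} \right)} - G = \left(8680 + \left(- \frac{104}{51} - \frac{92}{-65}\right)^{2} - 194 \left(- \frac{104}{51} - \frac{92}{-65}\right)\right) - 744 = \left(8680 + \left(\left(-104\right) \frac{1}{51} - - \frac{92}{65}\right)^{2} - 194 \left(\left(-104\right) \frac{1}{51} - - \frac{92}{65}\right)\right) - 744 = \left(8680 + \left(- \frac{104}{51} + \frac{92}{65}\right)^{2} - 194 \left(- \frac{104}{51} + \frac{92}{65}\right)\right) - 744 = \left(8680 + \left(- \frac{2068}{3315}\right)^{2} - - \frac{401192}{3315}\right) - 744 = \left(8680 + \frac{4276624}{10989225} + \frac{401192}{3315}\right) - 744 = \frac{96720701104}{10989225} - 744 = \frac{88544717704}{10989225}$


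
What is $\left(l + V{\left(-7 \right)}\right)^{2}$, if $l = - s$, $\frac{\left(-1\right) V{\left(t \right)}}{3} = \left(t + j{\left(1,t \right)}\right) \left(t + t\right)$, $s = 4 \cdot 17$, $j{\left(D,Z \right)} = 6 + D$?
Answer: $4624$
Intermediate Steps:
$s = 68$
$V{\left(t \right)} = - 6 t \left(7 + t\right)$ ($V{\left(t \right)} = - 3 \left(t + \left(6 + 1\right)\right) \left(t + t\right) = - 3 \left(t + 7\right) 2 t = - 3 \left(7 + t\right) 2 t = - 3 \cdot 2 t \left(7 + t\right) = - 6 t \left(7 + t\right)$)
$l = -68$ ($l = \left(-1\right) 68 = -68$)
$\left(l + V{\left(-7 \right)}\right)^{2} = \left(-68 - - 42 \left(7 - 7\right)\right)^{2} = \left(-68 - \left(-42\right) 0\right)^{2} = \left(-68 + 0\right)^{2} = \left(-68\right)^{2} = 4624$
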